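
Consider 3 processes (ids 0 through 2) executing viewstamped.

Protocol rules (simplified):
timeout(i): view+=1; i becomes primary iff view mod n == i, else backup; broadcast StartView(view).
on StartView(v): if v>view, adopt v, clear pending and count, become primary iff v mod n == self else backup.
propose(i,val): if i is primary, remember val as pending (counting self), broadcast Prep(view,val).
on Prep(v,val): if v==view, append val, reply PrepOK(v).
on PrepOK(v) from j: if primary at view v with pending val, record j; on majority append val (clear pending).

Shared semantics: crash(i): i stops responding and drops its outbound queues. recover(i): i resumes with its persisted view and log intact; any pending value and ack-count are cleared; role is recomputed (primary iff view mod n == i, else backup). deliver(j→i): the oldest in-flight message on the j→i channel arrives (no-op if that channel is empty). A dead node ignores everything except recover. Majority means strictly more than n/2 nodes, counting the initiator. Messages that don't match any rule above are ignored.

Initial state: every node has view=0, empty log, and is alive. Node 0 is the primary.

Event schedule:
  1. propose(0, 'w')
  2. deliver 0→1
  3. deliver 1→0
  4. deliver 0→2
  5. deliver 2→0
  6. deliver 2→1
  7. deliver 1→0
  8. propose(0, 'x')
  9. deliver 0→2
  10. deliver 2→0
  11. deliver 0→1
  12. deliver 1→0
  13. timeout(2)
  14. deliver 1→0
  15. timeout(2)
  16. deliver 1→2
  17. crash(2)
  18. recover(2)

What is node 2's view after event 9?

after 1 — propose(0,'w'): ·
after 2 — deliver 0→1: n1:back/v0/[w]
after 3 — deliver 1→0: n0:prim/v0/[w]
after 4 — deliver 0→2: n2:back/v0/[w]
after 5 — deliver 2→0: ·
after 6 — deliver 2→1: ·
after 7 — deliver 1→0: ·
after 8 — propose(0,'x'): ·
after 9 — deliver 0→2: n2:back/v0/[w,x]

0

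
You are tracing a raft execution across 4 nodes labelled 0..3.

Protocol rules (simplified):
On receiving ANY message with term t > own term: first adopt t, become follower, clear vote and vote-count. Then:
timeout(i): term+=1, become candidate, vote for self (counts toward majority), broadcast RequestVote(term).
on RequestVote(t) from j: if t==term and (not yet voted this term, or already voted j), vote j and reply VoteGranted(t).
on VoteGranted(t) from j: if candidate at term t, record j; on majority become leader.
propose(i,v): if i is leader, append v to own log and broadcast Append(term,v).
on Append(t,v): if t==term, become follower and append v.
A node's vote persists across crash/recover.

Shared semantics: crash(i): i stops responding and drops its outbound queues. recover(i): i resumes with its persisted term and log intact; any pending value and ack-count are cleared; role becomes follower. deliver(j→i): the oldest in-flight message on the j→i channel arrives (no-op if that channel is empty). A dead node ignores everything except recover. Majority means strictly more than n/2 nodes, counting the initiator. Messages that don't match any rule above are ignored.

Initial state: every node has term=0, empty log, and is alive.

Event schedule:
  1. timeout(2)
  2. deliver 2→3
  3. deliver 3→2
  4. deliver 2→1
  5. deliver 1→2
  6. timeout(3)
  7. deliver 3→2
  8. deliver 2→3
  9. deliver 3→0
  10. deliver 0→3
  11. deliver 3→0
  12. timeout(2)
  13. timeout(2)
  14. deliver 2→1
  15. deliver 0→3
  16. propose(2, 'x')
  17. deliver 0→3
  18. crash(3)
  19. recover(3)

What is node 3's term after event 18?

2

[1] timeout(2) → N2(cand t1 [-])
[2] deliver 2→3 → N3(foll t1 [-])
[3] deliver 3→2 → ∅
[4] deliver 2→1 → N1(foll t1 [-])
[5] deliver 1→2 → N2(lead t1 [-])
[6] timeout(3) → N3(cand t2 [-])
[7] deliver 3→2 → N2(foll t2 [-])
[8] deliver 2→3 → ∅
[9] deliver 3→0 → N0(foll t2 [-])
[10] deliver 0→3 → N3(lead t2 [-])
[11] deliver 3→0 → ∅
[12] timeout(2) → N2(cand t3 [-])
[13] timeout(2) → N2(cand t4 [-])
[14] deliver 2→1 → N1(foll t3 [-])
[15] deliver 0→3 → ∅
[16] propose(2,'x') → ∅
[17] deliver 0→3 → ∅
[18] crash(3) → N3(✗lead t2 [-])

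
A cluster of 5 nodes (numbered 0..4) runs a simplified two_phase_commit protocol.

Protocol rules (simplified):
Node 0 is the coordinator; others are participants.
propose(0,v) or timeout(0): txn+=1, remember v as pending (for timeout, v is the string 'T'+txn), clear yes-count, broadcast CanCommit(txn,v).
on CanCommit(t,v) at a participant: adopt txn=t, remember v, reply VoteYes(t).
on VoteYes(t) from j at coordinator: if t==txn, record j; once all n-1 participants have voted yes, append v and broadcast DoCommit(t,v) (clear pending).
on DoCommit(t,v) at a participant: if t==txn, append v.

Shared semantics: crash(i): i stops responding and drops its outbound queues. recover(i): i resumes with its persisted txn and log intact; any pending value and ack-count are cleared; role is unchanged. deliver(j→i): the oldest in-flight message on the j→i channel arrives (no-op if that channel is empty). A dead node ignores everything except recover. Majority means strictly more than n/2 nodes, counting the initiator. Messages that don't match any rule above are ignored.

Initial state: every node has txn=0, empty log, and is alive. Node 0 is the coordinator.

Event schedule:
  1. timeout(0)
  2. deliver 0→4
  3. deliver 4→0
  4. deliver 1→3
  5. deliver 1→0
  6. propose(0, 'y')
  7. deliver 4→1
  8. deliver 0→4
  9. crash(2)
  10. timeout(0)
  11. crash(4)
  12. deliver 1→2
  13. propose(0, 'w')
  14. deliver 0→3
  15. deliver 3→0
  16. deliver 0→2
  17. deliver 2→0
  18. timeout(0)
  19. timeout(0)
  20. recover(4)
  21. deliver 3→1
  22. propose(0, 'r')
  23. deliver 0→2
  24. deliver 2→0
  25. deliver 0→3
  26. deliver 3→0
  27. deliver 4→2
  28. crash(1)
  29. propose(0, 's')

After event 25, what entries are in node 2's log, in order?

empty

after 1 — timeout(0): n0:coor/t1/[-]
after 2 — deliver 0→4: n4:part/t1/[-]
after 3 — deliver 4→0: ·
after 4 — deliver 1→3: ·
after 5 — deliver 1→0: ·
after 6 — propose(0,'y'): n0:coor/t2/[-]
after 7 — deliver 4→1: ·
after 8 — deliver 0→4: n4:part/t2/[-]
after 9 — crash(2): n2:✗part/t0/[-]
after 10 — timeout(0): n0:coor/t3/[-]
after 11 — crash(4): n4:✗part/t2/[-]
after 12 — deliver 1→2: ·
after 13 — propose(0,'w'): n0:coor/t4/[-]
after 14 — deliver 0→3: n3:part/t1/[-]
after 15 — deliver 3→0: ·
after 16 — deliver 0→2: ·
after 17 — deliver 2→0: ·
after 18 — timeout(0): n0:coor/t5/[-]
after 19 — timeout(0): n0:coor/t6/[-]
after 20 — recover(4): n4:part/t2/[-]
after 21 — deliver 3→1: ·
after 22 — propose(0,'r'): n0:coor/t7/[-]
after 23 — deliver 0→2: ·
after 24 — deliver 2→0: ·
after 25 — deliver 0→3: n3:part/t2/[-]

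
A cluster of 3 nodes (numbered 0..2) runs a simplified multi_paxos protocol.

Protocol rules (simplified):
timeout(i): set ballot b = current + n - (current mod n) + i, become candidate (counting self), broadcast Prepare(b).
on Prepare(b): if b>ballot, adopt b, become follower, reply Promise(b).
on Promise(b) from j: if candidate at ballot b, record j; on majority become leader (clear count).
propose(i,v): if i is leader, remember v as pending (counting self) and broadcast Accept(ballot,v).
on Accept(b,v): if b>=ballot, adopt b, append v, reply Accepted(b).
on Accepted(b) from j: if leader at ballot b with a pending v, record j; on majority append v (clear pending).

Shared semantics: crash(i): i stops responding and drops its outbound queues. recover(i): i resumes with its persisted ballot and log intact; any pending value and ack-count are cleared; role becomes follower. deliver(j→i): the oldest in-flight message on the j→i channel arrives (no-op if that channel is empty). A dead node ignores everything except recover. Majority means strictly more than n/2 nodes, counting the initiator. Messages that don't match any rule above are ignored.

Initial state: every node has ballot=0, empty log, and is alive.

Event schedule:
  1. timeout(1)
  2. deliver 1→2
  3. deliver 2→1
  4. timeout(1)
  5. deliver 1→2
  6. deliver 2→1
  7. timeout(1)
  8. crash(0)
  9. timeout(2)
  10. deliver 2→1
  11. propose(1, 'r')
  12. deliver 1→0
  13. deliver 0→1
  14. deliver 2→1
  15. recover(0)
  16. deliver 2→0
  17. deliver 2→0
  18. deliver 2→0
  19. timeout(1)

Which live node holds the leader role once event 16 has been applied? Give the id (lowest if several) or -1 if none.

-1

e1 timeout(1): 1[cand,b=4,-]
e2 deliver 1→2: 2[foll,b=4,-]
e3 deliver 2→1: 1[lead,b=4,-]
e4 timeout(1): 1[cand,b=7,-]
e5 deliver 1→2: 2[foll,b=7,-]
e6 deliver 2→1: 1[lead,b=7,-]
e7 timeout(1): 1[cand,b=10,-]
e8 crash(0): 0[✗foll,b=0,-]
e9 timeout(2): 2[cand,b=11,-]
e10 deliver 2→1: 1[foll,b=11,-]
e11 propose(1,'r'): ·
e12 deliver 1→0: ·
e13 deliver 0→1: ·
e14 deliver 2→1: ·
e15 recover(0): 0[foll,b=0,-]
e16 deliver 2→0: 0[foll,b=11,-]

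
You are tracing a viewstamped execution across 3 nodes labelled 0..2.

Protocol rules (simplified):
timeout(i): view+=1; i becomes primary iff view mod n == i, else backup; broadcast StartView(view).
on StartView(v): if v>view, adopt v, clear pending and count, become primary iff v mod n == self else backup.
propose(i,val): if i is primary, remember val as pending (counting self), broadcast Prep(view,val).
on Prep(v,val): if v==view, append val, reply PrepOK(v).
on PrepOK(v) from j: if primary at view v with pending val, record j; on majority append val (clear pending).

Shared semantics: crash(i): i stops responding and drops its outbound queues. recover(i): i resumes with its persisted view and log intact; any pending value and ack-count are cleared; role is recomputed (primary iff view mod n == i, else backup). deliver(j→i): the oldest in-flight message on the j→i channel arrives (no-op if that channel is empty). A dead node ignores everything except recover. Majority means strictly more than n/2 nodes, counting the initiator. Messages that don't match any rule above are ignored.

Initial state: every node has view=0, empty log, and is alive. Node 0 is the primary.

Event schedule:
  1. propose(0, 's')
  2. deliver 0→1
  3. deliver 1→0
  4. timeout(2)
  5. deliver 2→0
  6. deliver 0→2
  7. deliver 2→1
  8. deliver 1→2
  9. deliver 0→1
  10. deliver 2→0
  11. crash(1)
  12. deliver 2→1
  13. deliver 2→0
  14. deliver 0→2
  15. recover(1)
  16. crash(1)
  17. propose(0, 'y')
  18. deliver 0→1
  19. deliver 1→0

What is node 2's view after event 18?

1. propose(0,'s'):  nop
2. deliver 0→1:  <1:back v0 s>
3. deliver 1→0:  <0:prim v0 s>
4. timeout(2):  <2:back v1 ->
5. deliver 2→0:  <0:back v1 s>
6. deliver 0→2:  nop
7. deliver 2→1:  <1:prim v1 s>
8. deliver 1→2:  nop
9. deliver 0→1:  nop
10. deliver 2→0:  nop
11. crash(1):  <1:✗prim v1 s>
12. deliver 2→1:  nop
13. deliver 2→0:  nop
14. deliver 0→2:  nop
15. recover(1):  <1:prim v1 s>
16. crash(1):  <1:✗prim v1 s>
17. propose(0,'y'):  nop
18. deliver 0→1:  nop

1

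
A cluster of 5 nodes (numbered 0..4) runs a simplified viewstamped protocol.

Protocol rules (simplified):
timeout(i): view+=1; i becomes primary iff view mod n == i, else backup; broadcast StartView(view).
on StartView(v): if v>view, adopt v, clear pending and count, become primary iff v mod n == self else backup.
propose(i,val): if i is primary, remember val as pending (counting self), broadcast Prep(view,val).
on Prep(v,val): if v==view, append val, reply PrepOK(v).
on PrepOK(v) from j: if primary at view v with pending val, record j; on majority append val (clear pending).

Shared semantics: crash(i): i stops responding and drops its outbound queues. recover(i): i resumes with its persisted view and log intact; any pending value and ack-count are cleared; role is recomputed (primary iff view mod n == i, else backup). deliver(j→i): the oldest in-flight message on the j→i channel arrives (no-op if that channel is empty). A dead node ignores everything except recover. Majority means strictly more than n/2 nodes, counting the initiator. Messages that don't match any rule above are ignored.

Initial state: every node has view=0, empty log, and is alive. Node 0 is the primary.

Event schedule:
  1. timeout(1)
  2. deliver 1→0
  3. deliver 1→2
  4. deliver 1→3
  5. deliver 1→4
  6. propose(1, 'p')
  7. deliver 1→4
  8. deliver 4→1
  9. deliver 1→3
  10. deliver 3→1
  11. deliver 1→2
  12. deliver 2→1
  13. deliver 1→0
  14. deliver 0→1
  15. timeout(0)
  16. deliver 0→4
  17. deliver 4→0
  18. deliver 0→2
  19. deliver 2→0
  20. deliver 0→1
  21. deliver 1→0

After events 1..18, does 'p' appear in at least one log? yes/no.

yes

after 1 — timeout(1): n1:prim/v1/[-]
after 2 — deliver 1→0: n0:back/v1/[-]
after 3 — deliver 1→2: n2:back/v1/[-]
after 4 — deliver 1→3: n3:back/v1/[-]
after 5 — deliver 1→4: n4:back/v1/[-]
after 6 — propose(1,'p'): ·
after 7 — deliver 1→4: n4:back/v1/[p]
after 8 — deliver 4→1: ·
after 9 — deliver 1→3: n3:back/v1/[p]
after 10 — deliver 3→1: n1:prim/v1/[p]
after 11 — deliver 1→2: n2:back/v1/[p]
after 12 — deliver 2→1: ·
after 13 — deliver 1→0: n0:back/v1/[p]
after 14 — deliver 0→1: ·
after 15 — timeout(0): n0:back/v2/[p]
after 16 — deliver 0→4: n4:back/v2/[p]
after 17 — deliver 4→0: ·
after 18 — deliver 0→2: n2:prim/v2/[p]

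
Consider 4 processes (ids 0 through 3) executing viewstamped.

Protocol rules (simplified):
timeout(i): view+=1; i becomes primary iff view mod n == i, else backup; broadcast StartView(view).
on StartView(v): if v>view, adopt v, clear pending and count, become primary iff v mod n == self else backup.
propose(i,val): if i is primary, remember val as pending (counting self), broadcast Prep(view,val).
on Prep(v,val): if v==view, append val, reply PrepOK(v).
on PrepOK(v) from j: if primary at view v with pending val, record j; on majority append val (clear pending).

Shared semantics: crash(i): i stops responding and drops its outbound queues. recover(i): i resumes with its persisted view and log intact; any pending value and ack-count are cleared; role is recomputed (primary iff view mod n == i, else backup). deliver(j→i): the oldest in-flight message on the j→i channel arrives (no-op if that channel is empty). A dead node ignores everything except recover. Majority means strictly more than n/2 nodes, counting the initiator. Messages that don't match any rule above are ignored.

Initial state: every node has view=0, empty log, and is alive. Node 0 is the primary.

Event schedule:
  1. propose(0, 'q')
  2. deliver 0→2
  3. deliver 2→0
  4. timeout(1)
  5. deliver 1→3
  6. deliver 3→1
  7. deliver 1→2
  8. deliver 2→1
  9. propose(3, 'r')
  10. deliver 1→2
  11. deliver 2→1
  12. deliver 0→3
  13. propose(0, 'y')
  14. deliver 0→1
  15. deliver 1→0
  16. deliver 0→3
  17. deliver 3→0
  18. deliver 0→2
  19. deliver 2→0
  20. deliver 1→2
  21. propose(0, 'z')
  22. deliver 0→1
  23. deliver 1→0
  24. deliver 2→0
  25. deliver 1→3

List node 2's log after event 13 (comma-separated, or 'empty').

q

after 1 — propose(0,'q'): ·
after 2 — deliver 0→2: n2:back/v0/[q]
after 3 — deliver 2→0: ·
after 4 — timeout(1): n1:prim/v1/[-]
after 5 — deliver 1→3: n3:back/v1/[-]
after 6 — deliver 3→1: ·
after 7 — deliver 1→2: n2:back/v1/[q]
after 8 — deliver 2→1: ·
after 9 — propose(3,'r'): ·
after 10 — deliver 1→2: ·
after 11 — deliver 2→1: ·
after 12 — deliver 0→3: ·
after 13 — propose(0,'y'): ·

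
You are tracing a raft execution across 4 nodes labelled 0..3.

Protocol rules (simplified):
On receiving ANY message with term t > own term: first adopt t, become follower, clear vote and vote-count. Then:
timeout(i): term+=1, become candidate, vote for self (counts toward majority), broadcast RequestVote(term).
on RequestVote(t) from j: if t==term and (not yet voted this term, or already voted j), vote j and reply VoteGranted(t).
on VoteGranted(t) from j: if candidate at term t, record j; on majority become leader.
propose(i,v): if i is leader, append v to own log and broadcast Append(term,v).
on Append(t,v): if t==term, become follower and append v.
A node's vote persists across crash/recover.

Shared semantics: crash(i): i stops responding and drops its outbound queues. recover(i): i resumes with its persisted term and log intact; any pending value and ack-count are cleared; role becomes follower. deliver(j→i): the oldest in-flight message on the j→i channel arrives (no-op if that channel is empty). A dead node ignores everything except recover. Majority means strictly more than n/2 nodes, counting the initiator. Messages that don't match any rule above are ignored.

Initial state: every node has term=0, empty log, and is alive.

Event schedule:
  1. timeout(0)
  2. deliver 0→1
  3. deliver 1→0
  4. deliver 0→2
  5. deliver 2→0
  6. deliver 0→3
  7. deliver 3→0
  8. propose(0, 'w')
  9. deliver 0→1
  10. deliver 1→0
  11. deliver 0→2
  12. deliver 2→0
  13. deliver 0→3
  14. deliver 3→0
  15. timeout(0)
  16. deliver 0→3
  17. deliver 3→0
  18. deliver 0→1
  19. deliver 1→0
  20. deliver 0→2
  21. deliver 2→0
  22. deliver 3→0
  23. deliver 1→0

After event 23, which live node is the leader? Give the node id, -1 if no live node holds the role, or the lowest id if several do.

0

after 1 — timeout(0): n0:cand/t1/[-]
after 2 — deliver 0→1: n1:foll/t1/[-]
after 3 — deliver 1→0: ·
after 4 — deliver 0→2: n2:foll/t1/[-]
after 5 — deliver 2→0: n0:lead/t1/[-]
after 6 — deliver 0→3: n3:foll/t1/[-]
after 7 — deliver 3→0: ·
after 8 — propose(0,'w'): n0:lead/t1/[w]
after 9 — deliver 0→1: n1:foll/t1/[w]
after 10 — deliver 1→0: ·
after 11 — deliver 0→2: n2:foll/t1/[w]
after 12 — deliver 2→0: ·
after 13 — deliver 0→3: n3:foll/t1/[w]
after 14 — deliver 3→0: ·
after 15 — timeout(0): n0:cand/t2/[w]
after 16 — deliver 0→3: n3:foll/t2/[w]
after 17 — deliver 3→0: ·
after 18 — deliver 0→1: n1:foll/t2/[w]
after 19 — deliver 1→0: n0:lead/t2/[w]
after 20 — deliver 0→2: n2:foll/t2/[w]
after 21 — deliver 2→0: ·
after 22 — deliver 3→0: ·
after 23 — deliver 1→0: ·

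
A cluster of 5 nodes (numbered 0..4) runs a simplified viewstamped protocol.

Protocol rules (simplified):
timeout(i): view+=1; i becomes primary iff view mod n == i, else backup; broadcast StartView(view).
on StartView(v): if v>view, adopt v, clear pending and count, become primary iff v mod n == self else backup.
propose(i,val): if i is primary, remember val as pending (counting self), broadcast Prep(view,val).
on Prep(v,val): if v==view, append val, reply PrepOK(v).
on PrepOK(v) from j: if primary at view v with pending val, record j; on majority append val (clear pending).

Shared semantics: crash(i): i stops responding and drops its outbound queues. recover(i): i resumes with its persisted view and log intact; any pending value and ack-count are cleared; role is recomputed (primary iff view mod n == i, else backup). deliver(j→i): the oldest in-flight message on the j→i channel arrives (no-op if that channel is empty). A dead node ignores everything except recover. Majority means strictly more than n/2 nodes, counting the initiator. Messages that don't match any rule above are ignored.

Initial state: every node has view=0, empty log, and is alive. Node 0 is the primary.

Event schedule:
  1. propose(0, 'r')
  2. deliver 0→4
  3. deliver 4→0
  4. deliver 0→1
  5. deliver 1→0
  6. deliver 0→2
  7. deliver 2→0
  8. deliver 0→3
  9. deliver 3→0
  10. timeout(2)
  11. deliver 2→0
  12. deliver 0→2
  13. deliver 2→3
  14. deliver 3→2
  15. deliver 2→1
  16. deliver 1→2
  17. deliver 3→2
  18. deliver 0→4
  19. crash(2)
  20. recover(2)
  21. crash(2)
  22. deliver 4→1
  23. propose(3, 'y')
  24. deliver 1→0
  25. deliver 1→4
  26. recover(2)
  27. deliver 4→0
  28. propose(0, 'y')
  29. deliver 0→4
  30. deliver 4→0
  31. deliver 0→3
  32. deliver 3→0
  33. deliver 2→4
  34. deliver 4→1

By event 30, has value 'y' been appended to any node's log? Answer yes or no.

e1 propose(0,'r'): ·
e2 deliver 0→4: 4[back,v=0,r]
e3 deliver 4→0: ·
e4 deliver 0→1: 1[back,v=0,r]
e5 deliver 1→0: 0[prim,v=0,r]
e6 deliver 0→2: 2[back,v=0,r]
e7 deliver 2→0: ·
e8 deliver 0→3: 3[back,v=0,r]
e9 deliver 3→0: ·
e10 timeout(2): 2[back,v=1,r]
e11 deliver 2→0: 0[back,v=1,r]
e12 deliver 0→2: ·
e13 deliver 2→3: 3[back,v=1,r]
e14 deliver 3→2: ·
e15 deliver 2→1: 1[prim,v=1,r]
e16 deliver 1→2: ·
e17 deliver 3→2: ·
e18 deliver 0→4: ·
e19 crash(2): 2[✗back,v=1,r]
e20 recover(2): 2[back,v=1,r]
e21 crash(2): 2[✗back,v=1,r]
e22 deliver 4→1: ·
e23 propose(3,'y'): ·
e24 deliver 1→0: ·
e25 deliver 1→4: ·
e26 recover(2): 2[back,v=1,r]
e27 deliver 4→0: ·
e28 propose(0,'y'): ·
e29 deliver 0→4: ·
e30 deliver 4→0: ·

no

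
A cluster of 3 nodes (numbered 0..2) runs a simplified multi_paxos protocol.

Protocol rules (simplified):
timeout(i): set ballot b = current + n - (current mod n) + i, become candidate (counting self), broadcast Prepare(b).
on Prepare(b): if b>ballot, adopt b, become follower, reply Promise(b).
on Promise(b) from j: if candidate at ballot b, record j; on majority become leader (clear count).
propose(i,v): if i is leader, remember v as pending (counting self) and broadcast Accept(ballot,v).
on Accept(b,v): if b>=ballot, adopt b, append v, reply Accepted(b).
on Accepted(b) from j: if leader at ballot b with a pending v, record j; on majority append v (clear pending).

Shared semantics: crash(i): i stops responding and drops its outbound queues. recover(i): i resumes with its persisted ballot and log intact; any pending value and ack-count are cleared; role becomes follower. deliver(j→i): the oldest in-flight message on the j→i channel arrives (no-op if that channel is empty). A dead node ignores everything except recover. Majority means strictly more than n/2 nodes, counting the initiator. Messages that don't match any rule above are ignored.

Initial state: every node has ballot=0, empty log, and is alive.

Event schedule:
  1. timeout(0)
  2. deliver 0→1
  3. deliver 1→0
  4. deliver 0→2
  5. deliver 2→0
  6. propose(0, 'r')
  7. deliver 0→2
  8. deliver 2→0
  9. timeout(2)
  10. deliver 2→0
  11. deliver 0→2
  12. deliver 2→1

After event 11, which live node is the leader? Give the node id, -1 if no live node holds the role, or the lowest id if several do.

2

step 1 timeout(0): 0={cand,b=3,log=-}
step 2 deliver 0→1: 1={foll,b=3,log=-}
step 3 deliver 1→0: 0={lead,b=3,log=-}
step 4 deliver 0→2: 2={foll,b=3,log=-}
step 5 deliver 2→0: —
step 6 propose(0,'r'): —
step 7 deliver 0→2: 2={foll,b=3,log=r}
step 8 deliver 2→0: 0={lead,b=3,log=r}
step 9 timeout(2): 2={cand,b=8,log=r}
step 10 deliver 2→0: 0={foll,b=8,log=r}
step 11 deliver 0→2: 2={lead,b=8,log=r}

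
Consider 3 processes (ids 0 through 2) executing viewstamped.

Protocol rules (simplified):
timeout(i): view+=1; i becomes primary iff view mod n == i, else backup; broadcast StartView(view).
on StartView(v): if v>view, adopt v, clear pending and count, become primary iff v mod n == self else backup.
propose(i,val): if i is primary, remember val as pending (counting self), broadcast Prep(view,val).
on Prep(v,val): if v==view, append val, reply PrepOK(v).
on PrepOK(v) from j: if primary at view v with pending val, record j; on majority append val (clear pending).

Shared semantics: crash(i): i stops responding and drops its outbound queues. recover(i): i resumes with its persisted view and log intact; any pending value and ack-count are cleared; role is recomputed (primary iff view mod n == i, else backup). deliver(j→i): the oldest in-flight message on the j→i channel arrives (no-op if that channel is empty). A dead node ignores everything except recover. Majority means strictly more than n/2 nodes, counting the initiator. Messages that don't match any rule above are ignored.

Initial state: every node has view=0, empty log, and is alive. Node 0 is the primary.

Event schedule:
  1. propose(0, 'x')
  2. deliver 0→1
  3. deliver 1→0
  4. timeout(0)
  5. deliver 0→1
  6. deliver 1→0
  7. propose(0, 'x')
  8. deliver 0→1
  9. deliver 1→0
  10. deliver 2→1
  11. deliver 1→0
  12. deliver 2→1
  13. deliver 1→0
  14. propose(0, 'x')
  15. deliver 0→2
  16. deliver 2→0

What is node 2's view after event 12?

0

[1] propose(0,'x') → ∅
[2] deliver 0→1 → N1(back v0 [x])
[3] deliver 1→0 → N0(prim v0 [x])
[4] timeout(0) → N0(back v1 [x])
[5] deliver 0→1 → N1(prim v1 [x])
[6] deliver 1→0 → ∅
[7] propose(0,'x') → ∅
[8] deliver 0→1 → ∅
[9] deliver 1→0 → ∅
[10] deliver 2→1 → ∅
[11] deliver 1→0 → ∅
[12] deliver 2→1 → ∅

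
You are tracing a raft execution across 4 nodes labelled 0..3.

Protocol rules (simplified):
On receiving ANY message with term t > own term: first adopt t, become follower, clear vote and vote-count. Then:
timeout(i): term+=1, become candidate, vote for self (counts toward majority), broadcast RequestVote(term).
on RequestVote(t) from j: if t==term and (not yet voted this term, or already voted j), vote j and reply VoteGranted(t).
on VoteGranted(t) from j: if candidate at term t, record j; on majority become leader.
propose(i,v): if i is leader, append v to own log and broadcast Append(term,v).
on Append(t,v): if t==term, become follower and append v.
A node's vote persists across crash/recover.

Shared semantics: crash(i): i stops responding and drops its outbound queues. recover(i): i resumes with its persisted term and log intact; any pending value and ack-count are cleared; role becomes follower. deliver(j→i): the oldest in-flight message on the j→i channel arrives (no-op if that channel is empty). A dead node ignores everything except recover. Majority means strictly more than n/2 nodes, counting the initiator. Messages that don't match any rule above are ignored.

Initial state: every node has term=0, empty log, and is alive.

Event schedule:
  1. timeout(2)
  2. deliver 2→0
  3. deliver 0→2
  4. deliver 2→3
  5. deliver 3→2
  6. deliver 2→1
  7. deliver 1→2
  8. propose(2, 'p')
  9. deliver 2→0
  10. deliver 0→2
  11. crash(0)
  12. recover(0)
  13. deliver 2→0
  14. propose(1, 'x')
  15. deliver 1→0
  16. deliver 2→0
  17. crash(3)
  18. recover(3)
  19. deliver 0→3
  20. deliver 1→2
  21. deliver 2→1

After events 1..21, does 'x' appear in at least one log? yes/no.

step 1 timeout(2): 2={cand,t=1,log=-}
step 2 deliver 2→0: 0={foll,t=1,log=-}
step 3 deliver 0→2: —
step 4 deliver 2→3: 3={foll,t=1,log=-}
step 5 deliver 3→2: 2={lead,t=1,log=-}
step 6 deliver 2→1: 1={foll,t=1,log=-}
step 7 deliver 1→2: —
step 8 propose(2,'p'): 2={lead,t=1,log=p}
step 9 deliver 2→0: 0={foll,t=1,log=p}
step 10 deliver 0→2: —
step 11 crash(0): 0={✗foll,t=1,log=p}
step 12 recover(0): 0={foll,t=1,log=p}
step 13 deliver 2→0: —
step 14 propose(1,'x'): —
step 15 deliver 1→0: —
step 16 deliver 2→0: —
step 17 crash(3): 3={✗foll,t=1,log=-}
step 18 recover(3): 3={foll,t=1,log=-}
step 19 deliver 0→3: —
step 20 deliver 1→2: —
step 21 deliver 2→1: 1={foll,t=1,log=p}

no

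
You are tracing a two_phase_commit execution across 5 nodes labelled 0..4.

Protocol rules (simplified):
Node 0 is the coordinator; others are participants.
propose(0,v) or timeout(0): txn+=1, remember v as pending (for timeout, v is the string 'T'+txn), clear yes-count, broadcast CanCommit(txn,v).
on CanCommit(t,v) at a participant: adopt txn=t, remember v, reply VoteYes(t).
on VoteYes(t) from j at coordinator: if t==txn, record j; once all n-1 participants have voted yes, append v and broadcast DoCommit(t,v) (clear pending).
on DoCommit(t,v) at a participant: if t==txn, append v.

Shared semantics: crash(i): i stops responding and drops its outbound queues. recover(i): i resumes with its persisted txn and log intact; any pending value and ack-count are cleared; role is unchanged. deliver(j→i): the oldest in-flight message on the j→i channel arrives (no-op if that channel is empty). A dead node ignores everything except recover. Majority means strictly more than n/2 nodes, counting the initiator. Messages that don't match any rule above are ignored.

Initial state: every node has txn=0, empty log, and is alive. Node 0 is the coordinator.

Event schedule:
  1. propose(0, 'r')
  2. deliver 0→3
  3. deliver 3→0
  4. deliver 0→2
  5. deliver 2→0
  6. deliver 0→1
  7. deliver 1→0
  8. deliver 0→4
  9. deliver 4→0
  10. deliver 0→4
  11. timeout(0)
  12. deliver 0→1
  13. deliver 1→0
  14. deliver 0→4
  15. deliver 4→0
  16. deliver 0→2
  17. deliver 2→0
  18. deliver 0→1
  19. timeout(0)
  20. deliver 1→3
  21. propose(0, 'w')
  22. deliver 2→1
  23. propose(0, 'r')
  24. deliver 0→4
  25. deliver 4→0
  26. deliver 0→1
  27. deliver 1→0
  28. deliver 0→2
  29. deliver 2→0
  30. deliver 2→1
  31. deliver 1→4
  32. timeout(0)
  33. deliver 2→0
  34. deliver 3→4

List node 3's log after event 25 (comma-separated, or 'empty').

empty

step 1 propose(0,'r'): 0={coor,t=1,log=-}
step 2 deliver 0→3: 3={part,t=1,log=-}
step 3 deliver 3→0: —
step 4 deliver 0→2: 2={part,t=1,log=-}
step 5 deliver 2→0: —
step 6 deliver 0→1: 1={part,t=1,log=-}
step 7 deliver 1→0: —
step 8 deliver 0→4: 4={part,t=1,log=-}
step 9 deliver 4→0: 0={coor,t=1,log=r}
step 10 deliver 0→4: 4={part,t=1,log=r}
step 11 timeout(0): 0={coor,t=2,log=r}
step 12 deliver 0→1: 1={part,t=1,log=r}
step 13 deliver 1→0: —
step 14 deliver 0→4: 4={part,t=2,log=r}
step 15 deliver 4→0: —
step 16 deliver 0→2: 2={part,t=1,log=r}
step 17 deliver 2→0: —
step 18 deliver 0→1: 1={part,t=2,log=r}
step 19 timeout(0): 0={coor,t=3,log=r}
step 20 deliver 1→3: —
step 21 propose(0,'w'): 0={coor,t=4,log=r}
step 22 deliver 2→1: —
step 23 propose(0,'r'): 0={coor,t=5,log=r}
step 24 deliver 0→4: 4={part,t=3,log=r}
step 25 deliver 4→0: —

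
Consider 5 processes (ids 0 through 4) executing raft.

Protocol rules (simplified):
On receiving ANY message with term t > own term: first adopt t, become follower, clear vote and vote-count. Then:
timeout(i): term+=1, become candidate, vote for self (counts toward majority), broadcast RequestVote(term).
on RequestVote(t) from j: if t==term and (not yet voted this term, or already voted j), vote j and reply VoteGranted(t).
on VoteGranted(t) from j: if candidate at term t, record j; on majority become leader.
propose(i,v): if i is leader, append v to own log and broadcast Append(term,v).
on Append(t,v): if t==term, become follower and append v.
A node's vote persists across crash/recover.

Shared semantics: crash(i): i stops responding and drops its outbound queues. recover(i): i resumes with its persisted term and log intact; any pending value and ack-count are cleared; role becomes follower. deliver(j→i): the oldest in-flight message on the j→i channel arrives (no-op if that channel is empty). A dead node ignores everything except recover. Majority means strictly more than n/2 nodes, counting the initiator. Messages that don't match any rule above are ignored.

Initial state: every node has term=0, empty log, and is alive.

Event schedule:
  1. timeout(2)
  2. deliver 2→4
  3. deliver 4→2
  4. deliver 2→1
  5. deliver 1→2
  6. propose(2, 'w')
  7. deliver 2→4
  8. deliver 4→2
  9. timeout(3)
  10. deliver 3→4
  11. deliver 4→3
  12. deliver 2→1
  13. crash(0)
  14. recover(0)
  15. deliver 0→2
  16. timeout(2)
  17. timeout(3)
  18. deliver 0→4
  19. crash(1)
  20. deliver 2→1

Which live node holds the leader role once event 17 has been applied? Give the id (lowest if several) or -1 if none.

after 1 — timeout(2): n2:cand/t1/[-]
after 2 — deliver 2→4: n4:foll/t1/[-]
after 3 — deliver 4→2: ·
after 4 — deliver 2→1: n1:foll/t1/[-]
after 5 — deliver 1→2: n2:lead/t1/[-]
after 6 — propose(2,'w'): n2:lead/t1/[w]
after 7 — deliver 2→4: n4:foll/t1/[w]
after 8 — deliver 4→2: ·
after 9 — timeout(3): n3:cand/t1/[-]
after 10 — deliver 3→4: ·
after 11 — deliver 4→3: ·
after 12 — deliver 2→1: n1:foll/t1/[w]
after 13 — crash(0): n0:✗foll/t0/[-]
after 14 — recover(0): n0:foll/t0/[-]
after 15 — deliver 0→2: ·
after 16 — timeout(2): n2:cand/t2/[w]
after 17 — timeout(3): n3:cand/t2/[-]

-1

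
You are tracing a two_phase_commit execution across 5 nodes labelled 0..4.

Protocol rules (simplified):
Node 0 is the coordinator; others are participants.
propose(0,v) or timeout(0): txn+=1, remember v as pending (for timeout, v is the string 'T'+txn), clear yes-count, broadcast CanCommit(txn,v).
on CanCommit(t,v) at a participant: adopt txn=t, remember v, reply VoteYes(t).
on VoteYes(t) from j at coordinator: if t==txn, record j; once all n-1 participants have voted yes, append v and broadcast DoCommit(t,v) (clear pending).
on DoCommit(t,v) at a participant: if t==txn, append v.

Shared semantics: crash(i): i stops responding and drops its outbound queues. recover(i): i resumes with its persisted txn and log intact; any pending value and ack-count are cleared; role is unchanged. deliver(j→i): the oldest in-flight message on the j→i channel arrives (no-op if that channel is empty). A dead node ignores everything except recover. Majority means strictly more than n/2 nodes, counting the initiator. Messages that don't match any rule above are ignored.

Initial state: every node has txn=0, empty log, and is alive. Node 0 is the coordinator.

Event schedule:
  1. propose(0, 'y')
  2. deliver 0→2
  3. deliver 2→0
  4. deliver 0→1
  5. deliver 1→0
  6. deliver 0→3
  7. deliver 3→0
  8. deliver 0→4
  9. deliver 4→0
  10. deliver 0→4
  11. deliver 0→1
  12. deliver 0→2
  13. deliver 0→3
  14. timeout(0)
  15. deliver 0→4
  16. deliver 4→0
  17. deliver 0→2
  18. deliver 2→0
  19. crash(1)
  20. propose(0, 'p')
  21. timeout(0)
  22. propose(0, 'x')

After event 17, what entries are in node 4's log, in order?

y

e1 propose(0,'y'): 0[coor,t=1,-]
e2 deliver 0→2: 2[part,t=1,-]
e3 deliver 2→0: ·
e4 deliver 0→1: 1[part,t=1,-]
e5 deliver 1→0: ·
e6 deliver 0→3: 3[part,t=1,-]
e7 deliver 3→0: ·
e8 deliver 0→4: 4[part,t=1,-]
e9 deliver 4→0: 0[coor,t=1,y]
e10 deliver 0→4: 4[part,t=1,y]
e11 deliver 0→1: 1[part,t=1,y]
e12 deliver 0→2: 2[part,t=1,y]
e13 deliver 0→3: 3[part,t=1,y]
e14 timeout(0): 0[coor,t=2,y]
e15 deliver 0→4: 4[part,t=2,y]
e16 deliver 4→0: ·
e17 deliver 0→2: 2[part,t=2,y]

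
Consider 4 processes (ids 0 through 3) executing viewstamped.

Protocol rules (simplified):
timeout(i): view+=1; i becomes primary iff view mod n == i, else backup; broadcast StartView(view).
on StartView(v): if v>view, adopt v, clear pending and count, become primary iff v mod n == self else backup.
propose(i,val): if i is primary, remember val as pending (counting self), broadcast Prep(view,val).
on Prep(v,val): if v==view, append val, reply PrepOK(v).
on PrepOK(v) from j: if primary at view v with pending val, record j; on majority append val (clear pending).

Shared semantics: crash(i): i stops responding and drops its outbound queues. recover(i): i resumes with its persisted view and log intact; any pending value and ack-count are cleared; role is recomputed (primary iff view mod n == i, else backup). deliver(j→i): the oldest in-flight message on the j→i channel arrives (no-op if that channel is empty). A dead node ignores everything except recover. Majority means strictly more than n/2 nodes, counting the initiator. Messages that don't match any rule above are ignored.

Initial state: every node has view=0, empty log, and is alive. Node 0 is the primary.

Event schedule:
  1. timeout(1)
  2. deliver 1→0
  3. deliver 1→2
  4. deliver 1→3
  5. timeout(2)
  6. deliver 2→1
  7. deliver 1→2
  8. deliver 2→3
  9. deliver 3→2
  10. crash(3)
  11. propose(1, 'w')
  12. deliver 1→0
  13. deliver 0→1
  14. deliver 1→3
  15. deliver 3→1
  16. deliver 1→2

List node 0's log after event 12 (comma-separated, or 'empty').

after 1 — timeout(1): n1:prim/v1/[-]
after 2 — deliver 1→0: n0:back/v1/[-]
after 3 — deliver 1→2: n2:back/v1/[-]
after 4 — deliver 1→3: n3:back/v1/[-]
after 5 — timeout(2): n2:prim/v2/[-]
after 6 — deliver 2→1: n1:back/v2/[-]
after 7 — deliver 1→2: ·
after 8 — deliver 2→3: n3:back/v2/[-]
after 9 — deliver 3→2: ·
after 10 — crash(3): n3:✗back/v2/[-]
after 11 — propose(1,'w'): ·
after 12 — deliver 1→0: ·

empty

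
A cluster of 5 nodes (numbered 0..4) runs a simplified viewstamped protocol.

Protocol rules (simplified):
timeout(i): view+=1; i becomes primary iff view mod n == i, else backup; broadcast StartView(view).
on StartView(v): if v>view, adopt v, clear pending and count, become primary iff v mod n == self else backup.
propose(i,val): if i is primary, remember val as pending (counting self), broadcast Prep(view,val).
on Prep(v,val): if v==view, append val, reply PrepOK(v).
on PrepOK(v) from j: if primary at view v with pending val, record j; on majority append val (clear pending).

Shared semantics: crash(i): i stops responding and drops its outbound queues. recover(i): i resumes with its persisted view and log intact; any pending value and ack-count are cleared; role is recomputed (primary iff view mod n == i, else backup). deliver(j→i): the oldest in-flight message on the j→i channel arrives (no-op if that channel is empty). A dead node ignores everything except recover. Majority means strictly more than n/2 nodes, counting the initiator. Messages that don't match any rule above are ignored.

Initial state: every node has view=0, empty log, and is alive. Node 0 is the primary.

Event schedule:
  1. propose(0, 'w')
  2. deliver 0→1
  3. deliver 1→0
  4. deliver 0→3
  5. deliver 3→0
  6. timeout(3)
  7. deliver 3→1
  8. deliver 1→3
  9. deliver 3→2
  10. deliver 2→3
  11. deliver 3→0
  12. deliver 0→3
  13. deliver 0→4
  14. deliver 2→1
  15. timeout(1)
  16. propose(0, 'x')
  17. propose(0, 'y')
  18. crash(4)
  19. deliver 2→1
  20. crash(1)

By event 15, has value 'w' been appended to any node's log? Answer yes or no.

after 1 — propose(0,'w'): ·
after 2 — deliver 0→1: n1:back/v0/[w]
after 3 — deliver 1→0: ·
after 4 — deliver 0→3: n3:back/v0/[w]
after 5 — deliver 3→0: n0:prim/v0/[w]
after 6 — timeout(3): n3:back/v1/[w]
after 7 — deliver 3→1: n1:prim/v1/[w]
after 8 — deliver 1→3: ·
after 9 — deliver 3→2: n2:back/v1/[-]
after 10 — deliver 2→3: ·
after 11 — deliver 3→0: n0:back/v1/[w]
after 12 — deliver 0→3: ·
after 13 — deliver 0→4: n4:back/v0/[w]
after 14 — deliver 2→1: ·
after 15 — timeout(1): n1:back/v2/[w]

yes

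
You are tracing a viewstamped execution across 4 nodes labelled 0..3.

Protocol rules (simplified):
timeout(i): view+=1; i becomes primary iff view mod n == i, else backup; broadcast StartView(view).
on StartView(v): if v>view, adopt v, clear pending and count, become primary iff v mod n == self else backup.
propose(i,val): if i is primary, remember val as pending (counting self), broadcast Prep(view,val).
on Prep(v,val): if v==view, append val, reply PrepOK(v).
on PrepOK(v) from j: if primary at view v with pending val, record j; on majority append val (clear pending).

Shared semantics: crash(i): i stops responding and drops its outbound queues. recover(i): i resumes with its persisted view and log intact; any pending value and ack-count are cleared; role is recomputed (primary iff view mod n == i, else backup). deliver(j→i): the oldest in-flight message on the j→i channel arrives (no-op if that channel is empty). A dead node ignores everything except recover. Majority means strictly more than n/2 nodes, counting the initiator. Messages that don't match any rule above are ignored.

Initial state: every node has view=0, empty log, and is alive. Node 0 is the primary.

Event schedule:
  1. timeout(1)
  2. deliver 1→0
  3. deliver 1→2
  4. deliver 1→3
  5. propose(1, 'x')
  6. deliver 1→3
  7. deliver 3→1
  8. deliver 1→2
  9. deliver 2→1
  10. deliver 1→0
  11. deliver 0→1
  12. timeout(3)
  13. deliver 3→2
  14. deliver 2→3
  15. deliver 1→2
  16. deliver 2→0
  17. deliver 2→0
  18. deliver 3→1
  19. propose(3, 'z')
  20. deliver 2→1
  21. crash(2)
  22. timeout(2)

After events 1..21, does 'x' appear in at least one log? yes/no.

after 1 — timeout(1): n1:prim/v1/[-]
after 2 — deliver 1→0: n0:back/v1/[-]
after 3 — deliver 1→2: n2:back/v1/[-]
after 4 — deliver 1→3: n3:back/v1/[-]
after 5 — propose(1,'x'): ·
after 6 — deliver 1→3: n3:back/v1/[x]
after 7 — deliver 3→1: ·
after 8 — deliver 1→2: n2:back/v1/[x]
after 9 — deliver 2→1: n1:prim/v1/[x]
after 10 — deliver 1→0: n0:back/v1/[x]
after 11 — deliver 0→1: ·
after 12 — timeout(3): n3:back/v2/[x]
after 13 — deliver 3→2: n2:prim/v2/[x]
after 14 — deliver 2→3: ·
after 15 — deliver 1→2: ·
after 16 — deliver 2→0: ·
after 17 — deliver 2→0: ·
after 18 — deliver 3→1: n1:back/v2/[x]
after 19 — propose(3,'z'): ·
after 20 — deliver 2→1: ·
after 21 — crash(2): n2:✗prim/v2/[x]

yes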